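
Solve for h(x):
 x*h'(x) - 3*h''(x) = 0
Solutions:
 h(x) = C1 + C2*erfi(sqrt(6)*x/6)


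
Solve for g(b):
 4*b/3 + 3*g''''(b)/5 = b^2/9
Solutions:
 g(b) = C1 + C2*b + C3*b^2 + C4*b^3 + b^6/1944 - b^5/54


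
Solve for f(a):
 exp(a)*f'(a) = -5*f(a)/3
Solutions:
 f(a) = C1*exp(5*exp(-a)/3)


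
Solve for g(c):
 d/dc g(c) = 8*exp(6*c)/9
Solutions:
 g(c) = C1 + 4*exp(6*c)/27


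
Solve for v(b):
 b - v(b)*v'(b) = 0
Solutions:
 v(b) = -sqrt(C1 + b^2)
 v(b) = sqrt(C1 + b^2)


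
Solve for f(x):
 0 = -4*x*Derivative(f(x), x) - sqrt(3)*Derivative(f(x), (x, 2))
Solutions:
 f(x) = C1 + C2*erf(sqrt(2)*3^(3/4)*x/3)


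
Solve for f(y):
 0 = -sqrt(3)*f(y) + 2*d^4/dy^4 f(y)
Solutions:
 f(y) = C1*exp(-2^(3/4)*3^(1/8)*y/2) + C2*exp(2^(3/4)*3^(1/8)*y/2) + C3*sin(2^(3/4)*3^(1/8)*y/2) + C4*cos(2^(3/4)*3^(1/8)*y/2)


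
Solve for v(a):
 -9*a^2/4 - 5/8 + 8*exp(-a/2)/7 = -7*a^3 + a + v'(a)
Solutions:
 v(a) = C1 + 7*a^4/4 - 3*a^3/4 - a^2/2 - 5*a/8 - 16*exp(-a/2)/7


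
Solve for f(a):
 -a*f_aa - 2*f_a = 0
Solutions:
 f(a) = C1 + C2/a


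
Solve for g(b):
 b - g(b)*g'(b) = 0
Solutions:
 g(b) = -sqrt(C1 + b^2)
 g(b) = sqrt(C1 + b^2)


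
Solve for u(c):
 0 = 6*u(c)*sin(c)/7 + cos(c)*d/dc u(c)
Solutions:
 u(c) = C1*cos(c)^(6/7)


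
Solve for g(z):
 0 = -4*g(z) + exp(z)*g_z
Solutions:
 g(z) = C1*exp(-4*exp(-z))


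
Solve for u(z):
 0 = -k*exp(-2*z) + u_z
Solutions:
 u(z) = C1 - k*exp(-2*z)/2


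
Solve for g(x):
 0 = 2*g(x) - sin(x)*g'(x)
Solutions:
 g(x) = C1*(cos(x) - 1)/(cos(x) + 1)


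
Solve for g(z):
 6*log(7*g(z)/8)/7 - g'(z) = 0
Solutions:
 7*Integral(1/(-log(_y) - log(7) + 3*log(2)), (_y, g(z)))/6 = C1 - z


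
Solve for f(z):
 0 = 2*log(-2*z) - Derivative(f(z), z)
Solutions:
 f(z) = C1 + 2*z*log(-z) + 2*z*(-1 + log(2))


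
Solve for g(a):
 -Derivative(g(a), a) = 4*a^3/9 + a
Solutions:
 g(a) = C1 - a^4/9 - a^2/2


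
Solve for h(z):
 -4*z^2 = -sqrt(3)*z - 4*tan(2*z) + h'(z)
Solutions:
 h(z) = C1 - 4*z^3/3 + sqrt(3)*z^2/2 - 2*log(cos(2*z))


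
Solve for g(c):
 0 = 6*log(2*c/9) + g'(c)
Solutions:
 g(c) = C1 - 6*c*log(c) + 6*c + c*log(531441/64)


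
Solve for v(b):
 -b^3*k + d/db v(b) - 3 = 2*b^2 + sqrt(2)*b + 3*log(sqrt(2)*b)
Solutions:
 v(b) = C1 + b^4*k/4 + 2*b^3/3 + sqrt(2)*b^2/2 + 3*b*log(b) + 3*b*log(2)/2


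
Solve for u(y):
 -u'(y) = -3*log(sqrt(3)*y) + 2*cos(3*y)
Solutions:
 u(y) = C1 + 3*y*log(y) - 3*y + 3*y*log(3)/2 - 2*sin(3*y)/3


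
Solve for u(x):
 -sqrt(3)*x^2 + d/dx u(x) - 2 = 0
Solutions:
 u(x) = C1 + sqrt(3)*x^3/3 + 2*x


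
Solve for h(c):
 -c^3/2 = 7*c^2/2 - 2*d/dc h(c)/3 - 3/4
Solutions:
 h(c) = C1 + 3*c^4/16 + 7*c^3/4 - 9*c/8


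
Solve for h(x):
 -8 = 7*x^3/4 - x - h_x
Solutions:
 h(x) = C1 + 7*x^4/16 - x^2/2 + 8*x


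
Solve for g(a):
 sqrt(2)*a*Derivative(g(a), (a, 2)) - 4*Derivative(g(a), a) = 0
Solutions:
 g(a) = C1 + C2*a^(1 + 2*sqrt(2))


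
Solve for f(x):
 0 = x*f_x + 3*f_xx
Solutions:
 f(x) = C1 + C2*erf(sqrt(6)*x/6)


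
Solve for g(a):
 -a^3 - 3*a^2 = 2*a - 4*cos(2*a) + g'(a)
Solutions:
 g(a) = C1 - a^4/4 - a^3 - a^2 + 2*sin(2*a)


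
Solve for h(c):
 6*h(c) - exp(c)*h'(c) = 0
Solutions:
 h(c) = C1*exp(-6*exp(-c))


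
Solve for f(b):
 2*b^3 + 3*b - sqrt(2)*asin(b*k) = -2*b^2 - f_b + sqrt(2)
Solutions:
 f(b) = C1 - b^4/2 - 2*b^3/3 - 3*b^2/2 + sqrt(2)*b + sqrt(2)*Piecewise((b*asin(b*k) + sqrt(-b^2*k^2 + 1)/k, Ne(k, 0)), (0, True))


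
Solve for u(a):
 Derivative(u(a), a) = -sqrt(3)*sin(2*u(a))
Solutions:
 u(a) = pi - acos((-C1 - exp(4*sqrt(3)*a))/(C1 - exp(4*sqrt(3)*a)))/2
 u(a) = acos((-C1 - exp(4*sqrt(3)*a))/(C1 - exp(4*sqrt(3)*a)))/2


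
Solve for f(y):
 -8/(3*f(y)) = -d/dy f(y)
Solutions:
 f(y) = -sqrt(C1 + 48*y)/3
 f(y) = sqrt(C1 + 48*y)/3


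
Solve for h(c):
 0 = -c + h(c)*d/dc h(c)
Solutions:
 h(c) = -sqrt(C1 + c^2)
 h(c) = sqrt(C1 + c^2)


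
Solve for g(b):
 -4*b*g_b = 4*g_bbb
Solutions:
 g(b) = C1 + Integral(C2*airyai(-b) + C3*airybi(-b), b)


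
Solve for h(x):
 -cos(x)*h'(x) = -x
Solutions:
 h(x) = C1 + Integral(x/cos(x), x)


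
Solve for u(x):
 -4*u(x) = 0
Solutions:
 u(x) = 0


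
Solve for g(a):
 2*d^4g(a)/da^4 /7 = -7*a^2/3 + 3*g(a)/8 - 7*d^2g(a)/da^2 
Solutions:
 g(a) = C1*exp(-a*sqrt(-49 + sqrt(2422))/2) + C2*exp(a*sqrt(-49 + sqrt(2422))/2) + C3*sin(a*sqrt(49 + sqrt(2422))/2) + C4*cos(a*sqrt(49 + sqrt(2422))/2) + 56*a^2/9 + 6272/27


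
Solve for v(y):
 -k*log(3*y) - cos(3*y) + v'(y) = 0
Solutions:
 v(y) = C1 + k*y*(log(y) - 1) + k*y*log(3) + sin(3*y)/3


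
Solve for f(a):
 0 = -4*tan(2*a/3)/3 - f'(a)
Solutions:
 f(a) = C1 + 2*log(cos(2*a/3))


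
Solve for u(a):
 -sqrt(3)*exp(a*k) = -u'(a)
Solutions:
 u(a) = C1 + sqrt(3)*exp(a*k)/k


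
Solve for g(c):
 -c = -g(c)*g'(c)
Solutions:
 g(c) = -sqrt(C1 + c^2)
 g(c) = sqrt(C1 + c^2)


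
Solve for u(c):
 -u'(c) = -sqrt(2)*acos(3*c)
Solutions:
 u(c) = C1 + sqrt(2)*(c*acos(3*c) - sqrt(1 - 9*c^2)/3)


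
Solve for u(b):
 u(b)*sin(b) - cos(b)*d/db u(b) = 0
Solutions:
 u(b) = C1/cos(b)


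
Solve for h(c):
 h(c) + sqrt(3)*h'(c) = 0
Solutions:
 h(c) = C1*exp(-sqrt(3)*c/3)


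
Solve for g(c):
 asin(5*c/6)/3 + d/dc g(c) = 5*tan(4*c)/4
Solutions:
 g(c) = C1 - c*asin(5*c/6)/3 - sqrt(36 - 25*c^2)/15 - 5*log(cos(4*c))/16


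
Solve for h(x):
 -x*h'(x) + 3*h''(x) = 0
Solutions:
 h(x) = C1 + C2*erfi(sqrt(6)*x/6)


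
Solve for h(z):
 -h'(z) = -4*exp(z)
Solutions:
 h(z) = C1 + 4*exp(z)


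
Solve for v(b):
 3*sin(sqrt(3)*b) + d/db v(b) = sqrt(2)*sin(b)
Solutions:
 v(b) = C1 - sqrt(2)*cos(b) + sqrt(3)*cos(sqrt(3)*b)


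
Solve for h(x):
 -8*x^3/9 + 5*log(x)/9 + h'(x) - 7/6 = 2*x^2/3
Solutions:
 h(x) = C1 + 2*x^4/9 + 2*x^3/9 - 5*x*log(x)/9 + 31*x/18


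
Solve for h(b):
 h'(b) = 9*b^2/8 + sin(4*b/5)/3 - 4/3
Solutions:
 h(b) = C1 + 3*b^3/8 - 4*b/3 - 5*cos(4*b/5)/12


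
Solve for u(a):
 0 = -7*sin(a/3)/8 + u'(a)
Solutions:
 u(a) = C1 - 21*cos(a/3)/8


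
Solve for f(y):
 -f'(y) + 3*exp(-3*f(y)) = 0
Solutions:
 f(y) = log(C1 + 9*y)/3
 f(y) = log((-3^(1/3) - 3^(5/6)*I)*(C1 + 3*y)^(1/3)/2)
 f(y) = log((-3^(1/3) + 3^(5/6)*I)*(C1 + 3*y)^(1/3)/2)


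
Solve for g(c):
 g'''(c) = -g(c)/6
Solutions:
 g(c) = C3*exp(-6^(2/3)*c/6) + (C1*sin(2^(2/3)*3^(1/6)*c/4) + C2*cos(2^(2/3)*3^(1/6)*c/4))*exp(6^(2/3)*c/12)


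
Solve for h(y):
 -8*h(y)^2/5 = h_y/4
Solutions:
 h(y) = 5/(C1 + 32*y)


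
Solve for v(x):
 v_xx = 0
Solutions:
 v(x) = C1 + C2*x


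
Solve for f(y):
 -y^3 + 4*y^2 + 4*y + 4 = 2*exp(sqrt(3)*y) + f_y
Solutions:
 f(y) = C1 - y^4/4 + 4*y^3/3 + 2*y^2 + 4*y - 2*sqrt(3)*exp(sqrt(3)*y)/3


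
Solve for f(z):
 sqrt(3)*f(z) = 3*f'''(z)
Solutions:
 f(z) = C3*exp(3^(5/6)*z/3) + (C1*sin(3^(1/3)*z/2) + C2*cos(3^(1/3)*z/2))*exp(-3^(5/6)*z/6)


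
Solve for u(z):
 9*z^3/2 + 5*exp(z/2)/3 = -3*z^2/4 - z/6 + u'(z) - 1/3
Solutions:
 u(z) = C1 + 9*z^4/8 + z^3/4 + z^2/12 + z/3 + 10*exp(z/2)/3


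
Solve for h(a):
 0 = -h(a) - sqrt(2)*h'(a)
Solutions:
 h(a) = C1*exp(-sqrt(2)*a/2)


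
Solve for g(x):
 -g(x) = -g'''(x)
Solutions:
 g(x) = C3*exp(x) + (C1*sin(sqrt(3)*x/2) + C2*cos(sqrt(3)*x/2))*exp(-x/2)


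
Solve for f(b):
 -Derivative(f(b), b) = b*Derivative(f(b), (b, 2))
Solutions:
 f(b) = C1 + C2*log(b)


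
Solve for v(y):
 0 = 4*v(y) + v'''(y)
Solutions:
 v(y) = C3*exp(-2^(2/3)*y) + (C1*sin(2^(2/3)*sqrt(3)*y/2) + C2*cos(2^(2/3)*sqrt(3)*y/2))*exp(2^(2/3)*y/2)


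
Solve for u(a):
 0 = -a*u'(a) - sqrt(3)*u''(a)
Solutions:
 u(a) = C1 + C2*erf(sqrt(2)*3^(3/4)*a/6)


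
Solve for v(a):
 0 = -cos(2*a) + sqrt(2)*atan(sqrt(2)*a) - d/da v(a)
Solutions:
 v(a) = C1 + sqrt(2)*(a*atan(sqrt(2)*a) - sqrt(2)*log(2*a^2 + 1)/4) - sin(2*a)/2


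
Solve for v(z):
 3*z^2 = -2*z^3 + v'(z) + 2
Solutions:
 v(z) = C1 + z^4/2 + z^3 - 2*z


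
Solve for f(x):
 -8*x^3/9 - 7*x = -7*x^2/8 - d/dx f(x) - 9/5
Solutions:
 f(x) = C1 + 2*x^4/9 - 7*x^3/24 + 7*x^2/2 - 9*x/5


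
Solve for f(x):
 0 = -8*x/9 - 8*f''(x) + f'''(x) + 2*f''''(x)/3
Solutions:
 f(x) = C1 + C2*x + C3*exp(x*(-3 + sqrt(201))/4) + C4*exp(-x*(3 + sqrt(201))/4) - x^3/54 - x^2/144


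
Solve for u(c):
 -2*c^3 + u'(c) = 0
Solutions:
 u(c) = C1 + c^4/2


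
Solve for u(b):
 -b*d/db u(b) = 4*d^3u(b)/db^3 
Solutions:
 u(b) = C1 + Integral(C2*airyai(-2^(1/3)*b/2) + C3*airybi(-2^(1/3)*b/2), b)


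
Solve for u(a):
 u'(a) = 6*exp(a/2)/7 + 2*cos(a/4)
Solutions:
 u(a) = C1 + 12*exp(a/2)/7 + 8*sin(a/4)


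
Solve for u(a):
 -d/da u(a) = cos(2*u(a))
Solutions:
 u(a) = -asin((C1 + exp(4*a))/(C1 - exp(4*a)))/2 + pi/2
 u(a) = asin((C1 + exp(4*a))/(C1 - exp(4*a)))/2


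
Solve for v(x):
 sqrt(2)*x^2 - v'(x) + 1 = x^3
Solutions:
 v(x) = C1 - x^4/4 + sqrt(2)*x^3/3 + x


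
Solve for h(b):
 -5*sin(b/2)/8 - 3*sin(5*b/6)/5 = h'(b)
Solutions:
 h(b) = C1 + 5*cos(b/2)/4 + 18*cos(5*b/6)/25


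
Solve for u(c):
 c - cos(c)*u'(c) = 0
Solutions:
 u(c) = C1 + Integral(c/cos(c), c)


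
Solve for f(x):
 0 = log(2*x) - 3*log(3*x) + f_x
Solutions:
 f(x) = C1 + 2*x*log(x) - 2*x + x*log(27/2)


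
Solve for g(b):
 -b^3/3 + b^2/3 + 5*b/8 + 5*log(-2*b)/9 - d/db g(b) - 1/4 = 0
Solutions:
 g(b) = C1 - b^4/12 + b^3/9 + 5*b^2/16 + 5*b*log(-b)/9 + b*(-29 + 20*log(2))/36


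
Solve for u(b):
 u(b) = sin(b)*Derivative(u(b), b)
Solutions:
 u(b) = C1*sqrt(cos(b) - 1)/sqrt(cos(b) + 1)


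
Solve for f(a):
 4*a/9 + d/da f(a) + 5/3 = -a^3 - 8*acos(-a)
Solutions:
 f(a) = C1 - a^4/4 - 2*a^2/9 - 8*a*acos(-a) - 5*a/3 - 8*sqrt(1 - a^2)


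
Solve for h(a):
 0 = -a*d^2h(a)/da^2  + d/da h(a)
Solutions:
 h(a) = C1 + C2*a^2


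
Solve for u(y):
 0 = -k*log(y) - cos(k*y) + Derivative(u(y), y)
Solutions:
 u(y) = C1 + k*y*(log(y) - 1) + Piecewise((sin(k*y)/k, Ne(k, 0)), (y, True))


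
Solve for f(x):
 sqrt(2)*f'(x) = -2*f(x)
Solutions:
 f(x) = C1*exp(-sqrt(2)*x)


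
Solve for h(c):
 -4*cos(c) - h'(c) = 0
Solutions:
 h(c) = C1 - 4*sin(c)


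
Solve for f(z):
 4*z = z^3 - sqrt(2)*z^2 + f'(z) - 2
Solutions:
 f(z) = C1 - z^4/4 + sqrt(2)*z^3/3 + 2*z^2 + 2*z


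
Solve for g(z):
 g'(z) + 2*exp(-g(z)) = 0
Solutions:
 g(z) = log(C1 - 2*z)


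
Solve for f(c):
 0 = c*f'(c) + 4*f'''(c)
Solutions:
 f(c) = C1 + Integral(C2*airyai(-2^(1/3)*c/2) + C3*airybi(-2^(1/3)*c/2), c)


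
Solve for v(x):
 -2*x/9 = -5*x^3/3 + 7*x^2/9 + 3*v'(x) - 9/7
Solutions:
 v(x) = C1 + 5*x^4/36 - 7*x^3/81 - x^2/27 + 3*x/7


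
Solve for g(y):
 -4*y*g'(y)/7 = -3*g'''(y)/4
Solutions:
 g(y) = C1 + Integral(C2*airyai(2*2^(1/3)*21^(2/3)*y/21) + C3*airybi(2*2^(1/3)*21^(2/3)*y/21), y)


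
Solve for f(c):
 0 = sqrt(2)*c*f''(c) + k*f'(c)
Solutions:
 f(c) = C1 + c^(-sqrt(2)*re(k)/2 + 1)*(C2*sin(sqrt(2)*log(c)*Abs(im(k))/2) + C3*cos(sqrt(2)*log(c)*im(k)/2))


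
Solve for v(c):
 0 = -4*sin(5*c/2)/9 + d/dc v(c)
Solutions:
 v(c) = C1 - 8*cos(5*c/2)/45


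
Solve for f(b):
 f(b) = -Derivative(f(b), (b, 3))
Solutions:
 f(b) = C3*exp(-b) + (C1*sin(sqrt(3)*b/2) + C2*cos(sqrt(3)*b/2))*exp(b/2)


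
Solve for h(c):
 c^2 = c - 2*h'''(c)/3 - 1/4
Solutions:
 h(c) = C1 + C2*c + C3*c^2 - c^5/40 + c^4/16 - c^3/16


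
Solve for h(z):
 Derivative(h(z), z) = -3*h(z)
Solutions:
 h(z) = C1*exp(-3*z)


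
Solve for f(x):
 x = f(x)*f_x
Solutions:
 f(x) = -sqrt(C1 + x^2)
 f(x) = sqrt(C1 + x^2)


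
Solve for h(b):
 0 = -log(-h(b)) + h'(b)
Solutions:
 -li(-h(b)) = C1 + b


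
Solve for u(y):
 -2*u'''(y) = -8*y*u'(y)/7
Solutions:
 u(y) = C1 + Integral(C2*airyai(14^(2/3)*y/7) + C3*airybi(14^(2/3)*y/7), y)


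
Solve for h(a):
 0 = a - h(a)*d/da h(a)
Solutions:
 h(a) = -sqrt(C1 + a^2)
 h(a) = sqrt(C1 + a^2)


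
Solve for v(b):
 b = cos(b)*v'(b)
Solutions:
 v(b) = C1 + Integral(b/cos(b), b)


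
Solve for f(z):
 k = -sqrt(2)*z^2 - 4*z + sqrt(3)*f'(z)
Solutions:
 f(z) = C1 + sqrt(3)*k*z/3 + sqrt(6)*z^3/9 + 2*sqrt(3)*z^2/3


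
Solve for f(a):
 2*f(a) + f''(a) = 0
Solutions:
 f(a) = C1*sin(sqrt(2)*a) + C2*cos(sqrt(2)*a)


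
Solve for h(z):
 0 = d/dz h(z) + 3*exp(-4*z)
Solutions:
 h(z) = C1 + 3*exp(-4*z)/4


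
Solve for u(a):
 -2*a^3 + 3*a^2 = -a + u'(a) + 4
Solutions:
 u(a) = C1 - a^4/2 + a^3 + a^2/2 - 4*a


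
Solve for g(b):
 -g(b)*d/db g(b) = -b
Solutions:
 g(b) = -sqrt(C1 + b^2)
 g(b) = sqrt(C1 + b^2)


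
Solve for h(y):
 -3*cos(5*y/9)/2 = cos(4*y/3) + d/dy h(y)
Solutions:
 h(y) = C1 - 27*sin(5*y/9)/10 - 3*sin(4*y/3)/4


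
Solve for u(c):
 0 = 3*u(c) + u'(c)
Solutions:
 u(c) = C1*exp(-3*c)


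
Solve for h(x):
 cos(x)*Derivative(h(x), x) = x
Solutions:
 h(x) = C1 + Integral(x/cos(x), x)


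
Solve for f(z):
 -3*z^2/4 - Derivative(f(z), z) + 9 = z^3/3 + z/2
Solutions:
 f(z) = C1 - z^4/12 - z^3/4 - z^2/4 + 9*z


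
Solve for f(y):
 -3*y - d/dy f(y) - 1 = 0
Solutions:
 f(y) = C1 - 3*y^2/2 - y


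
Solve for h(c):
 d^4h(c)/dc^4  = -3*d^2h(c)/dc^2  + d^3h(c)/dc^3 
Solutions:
 h(c) = C1 + C2*c + (C3*sin(sqrt(11)*c/2) + C4*cos(sqrt(11)*c/2))*exp(c/2)


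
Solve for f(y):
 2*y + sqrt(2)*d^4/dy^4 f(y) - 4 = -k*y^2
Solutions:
 f(y) = C1 + C2*y + C3*y^2 + C4*y^3 - sqrt(2)*k*y^6/720 - sqrt(2)*y^5/120 + sqrt(2)*y^4/12


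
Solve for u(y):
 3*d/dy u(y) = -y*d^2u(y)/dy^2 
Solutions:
 u(y) = C1 + C2/y^2


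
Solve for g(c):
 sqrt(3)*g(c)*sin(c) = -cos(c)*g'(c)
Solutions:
 g(c) = C1*cos(c)^(sqrt(3))


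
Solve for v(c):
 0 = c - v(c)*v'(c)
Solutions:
 v(c) = -sqrt(C1 + c^2)
 v(c) = sqrt(C1 + c^2)


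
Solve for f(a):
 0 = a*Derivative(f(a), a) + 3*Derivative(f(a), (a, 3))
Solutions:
 f(a) = C1 + Integral(C2*airyai(-3^(2/3)*a/3) + C3*airybi(-3^(2/3)*a/3), a)


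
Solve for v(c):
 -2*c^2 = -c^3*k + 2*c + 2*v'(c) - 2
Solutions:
 v(c) = C1 + c^4*k/8 - c^3/3 - c^2/2 + c


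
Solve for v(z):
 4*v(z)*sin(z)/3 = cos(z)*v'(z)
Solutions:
 v(z) = C1/cos(z)^(4/3)


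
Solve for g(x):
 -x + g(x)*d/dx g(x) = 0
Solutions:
 g(x) = -sqrt(C1 + x^2)
 g(x) = sqrt(C1 + x^2)


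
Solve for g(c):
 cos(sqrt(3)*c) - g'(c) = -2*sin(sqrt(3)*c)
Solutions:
 g(c) = C1 + sqrt(3)*sin(sqrt(3)*c)/3 - 2*sqrt(3)*cos(sqrt(3)*c)/3


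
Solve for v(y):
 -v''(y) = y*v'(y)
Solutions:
 v(y) = C1 + C2*erf(sqrt(2)*y/2)


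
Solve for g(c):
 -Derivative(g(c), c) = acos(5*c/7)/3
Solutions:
 g(c) = C1 - c*acos(5*c/7)/3 + sqrt(49 - 25*c^2)/15


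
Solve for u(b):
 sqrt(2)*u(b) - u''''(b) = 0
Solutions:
 u(b) = C1*exp(-2^(1/8)*b) + C2*exp(2^(1/8)*b) + C3*sin(2^(1/8)*b) + C4*cos(2^(1/8)*b)


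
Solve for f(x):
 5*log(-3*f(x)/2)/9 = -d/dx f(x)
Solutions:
 9*Integral(1/(log(-_y) - log(2) + log(3)), (_y, f(x)))/5 = C1 - x


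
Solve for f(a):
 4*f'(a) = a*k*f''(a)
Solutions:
 f(a) = C1 + a^(((re(k) + 4)*re(k) + im(k)^2)/(re(k)^2 + im(k)^2))*(C2*sin(4*log(a)*Abs(im(k))/(re(k)^2 + im(k)^2)) + C3*cos(4*log(a)*im(k)/(re(k)^2 + im(k)^2)))


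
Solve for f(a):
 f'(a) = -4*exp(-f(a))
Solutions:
 f(a) = log(C1 - 4*a)


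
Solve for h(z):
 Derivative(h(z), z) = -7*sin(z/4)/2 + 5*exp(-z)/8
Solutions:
 h(z) = C1 + 14*cos(z/4) - 5*exp(-z)/8


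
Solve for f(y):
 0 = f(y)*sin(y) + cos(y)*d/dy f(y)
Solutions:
 f(y) = C1*cos(y)


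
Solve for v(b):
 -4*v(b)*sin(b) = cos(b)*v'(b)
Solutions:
 v(b) = C1*cos(b)^4


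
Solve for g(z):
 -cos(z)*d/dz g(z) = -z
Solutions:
 g(z) = C1 + Integral(z/cos(z), z)


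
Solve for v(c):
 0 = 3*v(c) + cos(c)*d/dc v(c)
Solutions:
 v(c) = C1*(sin(c) - 1)^(3/2)/(sin(c) + 1)^(3/2)


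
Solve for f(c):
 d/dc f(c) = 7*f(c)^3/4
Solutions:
 f(c) = -sqrt(2)*sqrt(-1/(C1 + 7*c))
 f(c) = sqrt(2)*sqrt(-1/(C1 + 7*c))


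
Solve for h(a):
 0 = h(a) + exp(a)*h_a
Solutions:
 h(a) = C1*exp(exp(-a))


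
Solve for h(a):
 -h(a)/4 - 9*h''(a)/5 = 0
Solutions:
 h(a) = C1*sin(sqrt(5)*a/6) + C2*cos(sqrt(5)*a/6)


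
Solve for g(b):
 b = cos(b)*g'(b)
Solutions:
 g(b) = C1 + Integral(b/cos(b), b)


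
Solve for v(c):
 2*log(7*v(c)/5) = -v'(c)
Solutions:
 -Integral(1/(-log(_y) - log(7) + log(5)), (_y, v(c)))/2 = C1 - c


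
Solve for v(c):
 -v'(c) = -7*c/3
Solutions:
 v(c) = C1 + 7*c^2/6


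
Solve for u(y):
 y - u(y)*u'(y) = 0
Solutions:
 u(y) = -sqrt(C1 + y^2)
 u(y) = sqrt(C1 + y^2)


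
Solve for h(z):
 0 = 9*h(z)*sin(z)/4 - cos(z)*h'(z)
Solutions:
 h(z) = C1/cos(z)^(9/4)


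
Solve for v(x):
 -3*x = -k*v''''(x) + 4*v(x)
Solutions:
 v(x) = C1*exp(-sqrt(2)*x*(1/k)^(1/4)) + C2*exp(sqrt(2)*x*(1/k)^(1/4)) + C3*exp(-sqrt(2)*I*x*(1/k)^(1/4)) + C4*exp(sqrt(2)*I*x*(1/k)^(1/4)) - 3*x/4


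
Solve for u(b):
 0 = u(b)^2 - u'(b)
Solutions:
 u(b) = -1/(C1 + b)


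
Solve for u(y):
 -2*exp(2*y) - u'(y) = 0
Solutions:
 u(y) = C1 - exp(2*y)


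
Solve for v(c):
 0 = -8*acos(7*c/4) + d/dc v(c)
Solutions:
 v(c) = C1 + 8*c*acos(7*c/4) - 8*sqrt(16 - 49*c^2)/7


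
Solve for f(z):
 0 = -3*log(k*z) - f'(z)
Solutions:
 f(z) = C1 - 3*z*log(k*z) + 3*z


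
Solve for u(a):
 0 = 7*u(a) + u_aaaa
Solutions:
 u(a) = (C1*sin(sqrt(2)*7^(1/4)*a/2) + C2*cos(sqrt(2)*7^(1/4)*a/2))*exp(-sqrt(2)*7^(1/4)*a/2) + (C3*sin(sqrt(2)*7^(1/4)*a/2) + C4*cos(sqrt(2)*7^(1/4)*a/2))*exp(sqrt(2)*7^(1/4)*a/2)


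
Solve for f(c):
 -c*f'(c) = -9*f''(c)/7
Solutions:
 f(c) = C1 + C2*erfi(sqrt(14)*c/6)


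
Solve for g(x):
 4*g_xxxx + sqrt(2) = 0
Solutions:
 g(x) = C1 + C2*x + C3*x^2 + C4*x^3 - sqrt(2)*x^4/96


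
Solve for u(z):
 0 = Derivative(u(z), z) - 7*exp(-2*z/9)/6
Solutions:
 u(z) = C1 - 21*exp(-2*z/9)/4


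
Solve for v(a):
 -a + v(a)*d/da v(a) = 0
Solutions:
 v(a) = -sqrt(C1 + a^2)
 v(a) = sqrt(C1 + a^2)


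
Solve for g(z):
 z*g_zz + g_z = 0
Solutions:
 g(z) = C1 + C2*log(z)


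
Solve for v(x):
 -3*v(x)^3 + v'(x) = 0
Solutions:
 v(x) = -sqrt(2)*sqrt(-1/(C1 + 3*x))/2
 v(x) = sqrt(2)*sqrt(-1/(C1 + 3*x))/2


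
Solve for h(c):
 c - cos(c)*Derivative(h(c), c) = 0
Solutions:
 h(c) = C1 + Integral(c/cos(c), c)


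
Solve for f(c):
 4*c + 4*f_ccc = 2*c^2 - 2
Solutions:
 f(c) = C1 + C2*c + C3*c^2 + c^5/120 - c^4/24 - c^3/12


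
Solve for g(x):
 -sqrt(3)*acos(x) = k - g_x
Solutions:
 g(x) = C1 + k*x + sqrt(3)*(x*acos(x) - sqrt(1 - x^2))


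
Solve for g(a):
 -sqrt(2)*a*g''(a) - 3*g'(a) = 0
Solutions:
 g(a) = C1 + C2*a^(1 - 3*sqrt(2)/2)


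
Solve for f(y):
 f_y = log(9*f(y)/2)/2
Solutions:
 2*Integral(1/(-log(_y) - 2*log(3) + log(2)), (_y, f(y))) = C1 - y


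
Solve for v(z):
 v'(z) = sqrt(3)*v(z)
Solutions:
 v(z) = C1*exp(sqrt(3)*z)


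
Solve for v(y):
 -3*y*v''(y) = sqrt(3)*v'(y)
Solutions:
 v(y) = C1 + C2*y^(1 - sqrt(3)/3)


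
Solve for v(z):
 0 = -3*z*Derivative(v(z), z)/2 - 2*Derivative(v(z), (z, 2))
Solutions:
 v(z) = C1 + C2*erf(sqrt(6)*z/4)


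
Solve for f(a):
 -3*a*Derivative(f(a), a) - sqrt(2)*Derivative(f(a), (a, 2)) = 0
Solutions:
 f(a) = C1 + C2*erf(2^(1/4)*sqrt(3)*a/2)


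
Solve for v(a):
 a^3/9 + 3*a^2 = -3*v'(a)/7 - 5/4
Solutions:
 v(a) = C1 - 7*a^4/108 - 7*a^3/3 - 35*a/12


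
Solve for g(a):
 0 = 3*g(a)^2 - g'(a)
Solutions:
 g(a) = -1/(C1 + 3*a)


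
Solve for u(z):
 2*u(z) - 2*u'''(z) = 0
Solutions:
 u(z) = C3*exp(z) + (C1*sin(sqrt(3)*z/2) + C2*cos(sqrt(3)*z/2))*exp(-z/2)


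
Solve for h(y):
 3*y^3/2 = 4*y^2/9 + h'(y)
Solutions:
 h(y) = C1 + 3*y^4/8 - 4*y^3/27


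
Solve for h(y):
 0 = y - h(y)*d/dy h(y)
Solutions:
 h(y) = -sqrt(C1 + y^2)
 h(y) = sqrt(C1 + y^2)


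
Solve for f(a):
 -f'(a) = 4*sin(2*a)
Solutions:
 f(a) = C1 + 2*cos(2*a)


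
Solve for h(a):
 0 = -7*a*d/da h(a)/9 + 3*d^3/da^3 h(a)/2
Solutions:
 h(a) = C1 + Integral(C2*airyai(14^(1/3)*a/3) + C3*airybi(14^(1/3)*a/3), a)


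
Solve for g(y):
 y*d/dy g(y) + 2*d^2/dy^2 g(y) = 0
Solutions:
 g(y) = C1 + C2*erf(y/2)


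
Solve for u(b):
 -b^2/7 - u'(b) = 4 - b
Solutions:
 u(b) = C1 - b^3/21 + b^2/2 - 4*b


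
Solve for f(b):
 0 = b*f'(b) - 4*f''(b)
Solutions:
 f(b) = C1 + C2*erfi(sqrt(2)*b/4)


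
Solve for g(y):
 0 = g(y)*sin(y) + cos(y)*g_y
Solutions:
 g(y) = C1*cos(y)


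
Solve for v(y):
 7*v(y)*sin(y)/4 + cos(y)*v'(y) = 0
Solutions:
 v(y) = C1*cos(y)^(7/4)


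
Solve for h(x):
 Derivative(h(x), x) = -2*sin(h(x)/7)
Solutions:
 2*x + 7*log(cos(h(x)/7) - 1)/2 - 7*log(cos(h(x)/7) + 1)/2 = C1


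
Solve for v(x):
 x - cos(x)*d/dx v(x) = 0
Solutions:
 v(x) = C1 + Integral(x/cos(x), x)


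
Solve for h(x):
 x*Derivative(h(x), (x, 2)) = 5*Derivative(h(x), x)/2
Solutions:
 h(x) = C1 + C2*x^(7/2)


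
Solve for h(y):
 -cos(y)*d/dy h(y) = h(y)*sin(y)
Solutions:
 h(y) = C1*cos(y)


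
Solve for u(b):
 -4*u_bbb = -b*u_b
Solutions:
 u(b) = C1 + Integral(C2*airyai(2^(1/3)*b/2) + C3*airybi(2^(1/3)*b/2), b)


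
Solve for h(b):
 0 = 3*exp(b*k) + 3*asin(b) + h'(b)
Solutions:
 h(b) = C1 - 3*b*asin(b) - 3*sqrt(1 - b^2) - 3*Piecewise((exp(b*k)/k, Ne(k, 0)), (b, True))


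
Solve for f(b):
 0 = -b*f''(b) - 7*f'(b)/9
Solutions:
 f(b) = C1 + C2*b^(2/9)


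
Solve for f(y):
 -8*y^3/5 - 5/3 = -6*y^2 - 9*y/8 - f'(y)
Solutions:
 f(y) = C1 + 2*y^4/5 - 2*y^3 - 9*y^2/16 + 5*y/3


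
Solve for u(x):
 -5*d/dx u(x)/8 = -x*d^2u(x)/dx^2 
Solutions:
 u(x) = C1 + C2*x^(13/8)


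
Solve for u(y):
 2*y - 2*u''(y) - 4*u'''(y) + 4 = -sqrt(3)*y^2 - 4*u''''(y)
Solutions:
 u(y) = C1 + C2*y + C3*exp(y*(1 - sqrt(3))/2) + C4*exp(y*(1 + sqrt(3))/2) + sqrt(3)*y^4/24 + y^3*(1 - 2*sqrt(3))/6 + 3*sqrt(3)*y^2


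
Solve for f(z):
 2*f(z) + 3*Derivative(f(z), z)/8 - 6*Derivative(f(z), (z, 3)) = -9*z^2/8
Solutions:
 f(z) = C1*exp(-3^(1/3)*z*(3^(1/3)/(sqrt(9213) + 96)^(1/3) + (sqrt(9213) + 96)^(1/3))/24)*sin(3^(1/6)*z*(-3^(2/3)*(sqrt(9213) + 96)^(1/3) + 3/(sqrt(9213) + 96)^(1/3))/24) + C2*exp(-3^(1/3)*z*(3^(1/3)/(sqrt(9213) + 96)^(1/3) + (sqrt(9213) + 96)^(1/3))/24)*cos(3^(1/6)*z*(-3^(2/3)*(sqrt(9213) + 96)^(1/3) + 3/(sqrt(9213) + 96)^(1/3))/24) + C3*exp(3^(1/3)*z*(3^(1/3)/(sqrt(9213) + 96)^(1/3) + (sqrt(9213) + 96)^(1/3))/12) - 9*z^2/16 + 27*z/128 - 81/2048


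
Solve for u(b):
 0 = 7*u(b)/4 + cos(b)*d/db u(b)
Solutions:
 u(b) = C1*(sin(b) - 1)^(7/8)/(sin(b) + 1)^(7/8)


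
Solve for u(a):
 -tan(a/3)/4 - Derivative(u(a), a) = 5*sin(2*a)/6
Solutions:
 u(a) = C1 + 3*log(cos(a/3))/4 + 5*cos(2*a)/12


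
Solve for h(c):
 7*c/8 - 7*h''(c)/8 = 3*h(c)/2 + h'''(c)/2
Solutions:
 h(c) = C1*exp(c*(-14 + 49/(72*sqrt(1639) + 2935)^(1/3) + (72*sqrt(1639) + 2935)^(1/3))/24)*sin(sqrt(3)*c*(-(72*sqrt(1639) + 2935)^(1/3) + 49/(72*sqrt(1639) + 2935)^(1/3))/24) + C2*exp(c*(-14 + 49/(72*sqrt(1639) + 2935)^(1/3) + (72*sqrt(1639) + 2935)^(1/3))/24)*cos(sqrt(3)*c*(-(72*sqrt(1639) + 2935)^(1/3) + 49/(72*sqrt(1639) + 2935)^(1/3))/24) + C3*exp(-c*(49/(72*sqrt(1639) + 2935)^(1/3) + 7 + (72*sqrt(1639) + 2935)^(1/3))/12) + 7*c/12


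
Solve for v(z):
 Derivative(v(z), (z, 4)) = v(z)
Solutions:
 v(z) = C1*exp(-z) + C2*exp(z) + C3*sin(z) + C4*cos(z)


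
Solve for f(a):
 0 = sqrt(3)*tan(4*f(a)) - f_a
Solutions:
 f(a) = -asin(C1*exp(4*sqrt(3)*a))/4 + pi/4
 f(a) = asin(C1*exp(4*sqrt(3)*a))/4


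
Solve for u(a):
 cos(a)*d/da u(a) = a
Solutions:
 u(a) = C1 + Integral(a/cos(a), a)


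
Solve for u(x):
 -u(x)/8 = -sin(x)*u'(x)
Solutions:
 u(x) = C1*(cos(x) - 1)^(1/16)/(cos(x) + 1)^(1/16)


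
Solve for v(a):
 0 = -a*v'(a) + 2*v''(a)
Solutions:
 v(a) = C1 + C2*erfi(a/2)


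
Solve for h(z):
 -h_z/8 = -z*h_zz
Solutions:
 h(z) = C1 + C2*z^(9/8)


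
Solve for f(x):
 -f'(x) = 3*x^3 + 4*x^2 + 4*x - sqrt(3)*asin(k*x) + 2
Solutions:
 f(x) = C1 - 3*x^4/4 - 4*x^3/3 - 2*x^2 - 2*x + sqrt(3)*Piecewise((x*asin(k*x) + sqrt(-k^2*x^2 + 1)/k, Ne(k, 0)), (0, True))


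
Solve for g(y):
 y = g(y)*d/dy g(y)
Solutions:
 g(y) = -sqrt(C1 + y^2)
 g(y) = sqrt(C1 + y^2)


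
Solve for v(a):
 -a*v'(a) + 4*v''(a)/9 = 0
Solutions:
 v(a) = C1 + C2*erfi(3*sqrt(2)*a/4)


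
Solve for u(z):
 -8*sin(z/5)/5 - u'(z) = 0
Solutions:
 u(z) = C1 + 8*cos(z/5)


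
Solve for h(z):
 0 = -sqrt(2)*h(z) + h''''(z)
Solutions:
 h(z) = C1*exp(-2^(1/8)*z) + C2*exp(2^(1/8)*z) + C3*sin(2^(1/8)*z) + C4*cos(2^(1/8)*z)


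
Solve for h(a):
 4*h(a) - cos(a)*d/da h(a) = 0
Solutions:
 h(a) = C1*(sin(a)^2 + 2*sin(a) + 1)/(sin(a)^2 - 2*sin(a) + 1)


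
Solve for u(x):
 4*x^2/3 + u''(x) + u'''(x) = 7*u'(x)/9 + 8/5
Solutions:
 u(x) = C1 + C2*exp(x*(-3 + sqrt(37))/6) + C3*exp(-x*(3 + sqrt(37))/6) + 4*x^3/7 + 108*x^2/49 + 13752*x/1715


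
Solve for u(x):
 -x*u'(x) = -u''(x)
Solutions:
 u(x) = C1 + C2*erfi(sqrt(2)*x/2)


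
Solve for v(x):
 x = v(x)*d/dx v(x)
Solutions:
 v(x) = -sqrt(C1 + x^2)
 v(x) = sqrt(C1 + x^2)


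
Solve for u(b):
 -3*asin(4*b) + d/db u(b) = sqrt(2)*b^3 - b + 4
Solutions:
 u(b) = C1 + sqrt(2)*b^4/4 - b^2/2 + 3*b*asin(4*b) + 4*b + 3*sqrt(1 - 16*b^2)/4


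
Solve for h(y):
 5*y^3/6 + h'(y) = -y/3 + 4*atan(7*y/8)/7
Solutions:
 h(y) = C1 - 5*y^4/24 - y^2/6 + 4*y*atan(7*y/8)/7 - 16*log(49*y^2 + 64)/49


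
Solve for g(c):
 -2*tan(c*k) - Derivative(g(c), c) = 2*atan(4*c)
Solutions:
 g(c) = C1 - 2*c*atan(4*c) - 2*Piecewise((-log(cos(c*k))/k, Ne(k, 0)), (0, True)) + log(16*c^2 + 1)/4


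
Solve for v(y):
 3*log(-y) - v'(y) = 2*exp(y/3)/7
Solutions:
 v(y) = C1 + 3*y*log(-y) - 3*y - 6*exp(y/3)/7


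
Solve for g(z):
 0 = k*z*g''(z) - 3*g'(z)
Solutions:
 g(z) = C1 + z^(((re(k) + 3)*re(k) + im(k)^2)/(re(k)^2 + im(k)^2))*(C2*sin(3*log(z)*Abs(im(k))/(re(k)^2 + im(k)^2)) + C3*cos(3*log(z)*im(k)/(re(k)^2 + im(k)^2)))


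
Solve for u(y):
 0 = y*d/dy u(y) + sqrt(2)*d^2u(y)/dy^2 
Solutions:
 u(y) = C1 + C2*erf(2^(1/4)*y/2)


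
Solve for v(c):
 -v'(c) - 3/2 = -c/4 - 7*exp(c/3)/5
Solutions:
 v(c) = C1 + c^2/8 - 3*c/2 + 21*exp(c/3)/5


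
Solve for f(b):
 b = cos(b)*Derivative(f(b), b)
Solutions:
 f(b) = C1 + Integral(b/cos(b), b)


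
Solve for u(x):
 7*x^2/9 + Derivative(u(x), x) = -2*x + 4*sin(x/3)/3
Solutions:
 u(x) = C1 - 7*x^3/27 - x^2 - 4*cos(x/3)


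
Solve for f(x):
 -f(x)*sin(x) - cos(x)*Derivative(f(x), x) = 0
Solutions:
 f(x) = C1*cos(x)


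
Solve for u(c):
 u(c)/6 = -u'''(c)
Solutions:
 u(c) = C3*exp(-6^(2/3)*c/6) + (C1*sin(2^(2/3)*3^(1/6)*c/4) + C2*cos(2^(2/3)*3^(1/6)*c/4))*exp(6^(2/3)*c/12)


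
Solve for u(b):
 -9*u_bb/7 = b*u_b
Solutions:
 u(b) = C1 + C2*erf(sqrt(14)*b/6)


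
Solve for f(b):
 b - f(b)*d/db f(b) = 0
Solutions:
 f(b) = -sqrt(C1 + b^2)
 f(b) = sqrt(C1 + b^2)


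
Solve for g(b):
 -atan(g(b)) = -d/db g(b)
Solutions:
 Integral(1/atan(_y), (_y, g(b))) = C1 + b


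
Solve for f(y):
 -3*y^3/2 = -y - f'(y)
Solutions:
 f(y) = C1 + 3*y^4/8 - y^2/2


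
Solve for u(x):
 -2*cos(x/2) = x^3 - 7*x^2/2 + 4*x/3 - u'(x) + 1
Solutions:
 u(x) = C1 + x^4/4 - 7*x^3/6 + 2*x^2/3 + x + 4*sin(x/2)


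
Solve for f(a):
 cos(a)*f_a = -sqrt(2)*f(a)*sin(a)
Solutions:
 f(a) = C1*cos(a)^(sqrt(2))


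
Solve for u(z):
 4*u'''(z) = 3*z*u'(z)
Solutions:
 u(z) = C1 + Integral(C2*airyai(6^(1/3)*z/2) + C3*airybi(6^(1/3)*z/2), z)


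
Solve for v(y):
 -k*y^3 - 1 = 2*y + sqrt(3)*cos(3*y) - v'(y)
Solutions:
 v(y) = C1 + k*y^4/4 + y^2 + y + sqrt(3)*sin(3*y)/3


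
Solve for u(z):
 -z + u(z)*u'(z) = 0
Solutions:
 u(z) = -sqrt(C1 + z^2)
 u(z) = sqrt(C1 + z^2)


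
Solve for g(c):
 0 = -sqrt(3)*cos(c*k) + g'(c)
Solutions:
 g(c) = C1 + sqrt(3)*sin(c*k)/k


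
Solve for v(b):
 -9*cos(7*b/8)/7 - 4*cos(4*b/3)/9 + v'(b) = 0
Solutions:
 v(b) = C1 + 72*sin(7*b/8)/49 + sin(4*b/3)/3


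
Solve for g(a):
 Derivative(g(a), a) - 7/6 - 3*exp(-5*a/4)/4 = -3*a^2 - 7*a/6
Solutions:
 g(a) = C1 - a^3 - 7*a^2/12 + 7*a/6 - 3*exp(-5*a/4)/5


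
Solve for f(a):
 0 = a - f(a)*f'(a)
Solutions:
 f(a) = -sqrt(C1 + a^2)
 f(a) = sqrt(C1 + a^2)


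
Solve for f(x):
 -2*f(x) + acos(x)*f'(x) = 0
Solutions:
 f(x) = C1*exp(2*Integral(1/acos(x), x))


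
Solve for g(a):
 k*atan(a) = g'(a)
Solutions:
 g(a) = C1 + k*(a*atan(a) - log(a^2 + 1)/2)


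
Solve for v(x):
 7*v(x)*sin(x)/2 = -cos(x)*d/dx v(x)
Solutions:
 v(x) = C1*cos(x)^(7/2)


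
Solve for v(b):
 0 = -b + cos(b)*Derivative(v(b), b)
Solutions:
 v(b) = C1 + Integral(b/cos(b), b)


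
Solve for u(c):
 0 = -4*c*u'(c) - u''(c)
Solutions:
 u(c) = C1 + C2*erf(sqrt(2)*c)


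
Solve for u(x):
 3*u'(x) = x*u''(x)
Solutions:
 u(x) = C1 + C2*x^4


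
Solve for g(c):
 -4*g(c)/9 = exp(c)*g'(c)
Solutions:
 g(c) = C1*exp(4*exp(-c)/9)


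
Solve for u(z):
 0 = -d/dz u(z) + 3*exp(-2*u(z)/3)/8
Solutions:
 u(z) = 3*log(-sqrt(C1 + 3*z)) - 3*log(6) + 3*log(3)/2
 u(z) = 3*log(C1 + 3*z)/2 - 3*log(6) + 3*log(3)/2


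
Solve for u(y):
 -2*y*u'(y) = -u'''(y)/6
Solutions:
 u(y) = C1 + Integral(C2*airyai(12^(1/3)*y) + C3*airybi(12^(1/3)*y), y)


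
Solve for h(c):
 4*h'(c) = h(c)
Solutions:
 h(c) = C1*exp(c/4)


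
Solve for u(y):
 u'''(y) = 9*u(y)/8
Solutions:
 u(y) = C3*exp(3^(2/3)*y/2) + (C1*sin(3*3^(1/6)*y/4) + C2*cos(3*3^(1/6)*y/4))*exp(-3^(2/3)*y/4)


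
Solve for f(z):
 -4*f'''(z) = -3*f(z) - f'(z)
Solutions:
 f(z) = C3*exp(z) + (C1*sin(sqrt(2)*z/2) + C2*cos(sqrt(2)*z/2))*exp(-z/2)


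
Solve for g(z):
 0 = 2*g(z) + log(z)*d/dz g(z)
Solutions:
 g(z) = C1*exp(-2*li(z))


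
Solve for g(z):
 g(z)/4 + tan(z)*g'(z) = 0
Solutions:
 g(z) = C1/sin(z)^(1/4)


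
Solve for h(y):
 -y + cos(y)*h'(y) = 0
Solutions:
 h(y) = C1 + Integral(y/cos(y), y)


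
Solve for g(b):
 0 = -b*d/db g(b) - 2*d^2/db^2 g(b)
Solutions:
 g(b) = C1 + C2*erf(b/2)


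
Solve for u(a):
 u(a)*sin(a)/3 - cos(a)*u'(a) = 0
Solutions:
 u(a) = C1/cos(a)^(1/3)


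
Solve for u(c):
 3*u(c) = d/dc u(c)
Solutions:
 u(c) = C1*exp(3*c)


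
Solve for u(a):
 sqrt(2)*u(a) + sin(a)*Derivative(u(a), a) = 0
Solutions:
 u(a) = C1*(cos(a) + 1)^(sqrt(2)/2)/(cos(a) - 1)^(sqrt(2)/2)


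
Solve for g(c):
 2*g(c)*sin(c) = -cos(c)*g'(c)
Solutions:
 g(c) = C1*cos(c)^2


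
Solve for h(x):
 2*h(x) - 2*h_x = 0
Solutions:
 h(x) = C1*exp(x)


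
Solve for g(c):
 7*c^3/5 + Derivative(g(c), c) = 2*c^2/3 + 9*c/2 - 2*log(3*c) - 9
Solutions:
 g(c) = C1 - 7*c^4/20 + 2*c^3/9 + 9*c^2/4 - 2*c*log(c) - 7*c - 2*c*log(3)


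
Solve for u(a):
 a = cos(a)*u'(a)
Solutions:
 u(a) = C1 + Integral(a/cos(a), a)


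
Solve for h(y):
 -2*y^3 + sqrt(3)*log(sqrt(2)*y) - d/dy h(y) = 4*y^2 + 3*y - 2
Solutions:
 h(y) = C1 - y^4/2 - 4*y^3/3 - 3*y^2/2 + sqrt(3)*y*log(y) - sqrt(3)*y + sqrt(3)*y*log(2)/2 + 2*y


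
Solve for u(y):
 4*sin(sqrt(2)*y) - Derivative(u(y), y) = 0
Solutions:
 u(y) = C1 - 2*sqrt(2)*cos(sqrt(2)*y)


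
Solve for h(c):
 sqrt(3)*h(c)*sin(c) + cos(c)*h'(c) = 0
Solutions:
 h(c) = C1*cos(c)^(sqrt(3))


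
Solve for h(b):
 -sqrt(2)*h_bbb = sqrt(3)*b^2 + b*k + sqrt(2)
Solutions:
 h(b) = C1 + C2*b + C3*b^2 - sqrt(6)*b^5/120 - sqrt(2)*b^4*k/48 - b^3/6


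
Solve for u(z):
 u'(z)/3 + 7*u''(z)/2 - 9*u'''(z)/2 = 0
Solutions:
 u(z) = C1 + C2*exp(z*(7 - sqrt(73))/18) + C3*exp(z*(7 + sqrt(73))/18)


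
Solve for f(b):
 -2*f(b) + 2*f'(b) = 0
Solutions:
 f(b) = C1*exp(b)


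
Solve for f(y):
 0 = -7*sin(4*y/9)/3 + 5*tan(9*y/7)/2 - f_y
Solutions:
 f(y) = C1 - 35*log(cos(9*y/7))/18 + 21*cos(4*y/9)/4


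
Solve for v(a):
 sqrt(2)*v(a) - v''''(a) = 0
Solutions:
 v(a) = C1*exp(-2^(1/8)*a) + C2*exp(2^(1/8)*a) + C3*sin(2^(1/8)*a) + C4*cos(2^(1/8)*a)


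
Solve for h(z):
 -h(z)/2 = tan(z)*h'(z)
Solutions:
 h(z) = C1/sqrt(sin(z))


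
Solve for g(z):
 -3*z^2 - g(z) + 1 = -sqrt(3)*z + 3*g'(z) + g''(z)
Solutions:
 g(z) = C1*exp(z*(-3 + sqrt(5))/2) + C2*exp(-z*(sqrt(5) + 3)/2) - 3*z^2 + sqrt(3)*z + 18*z - 47 - 3*sqrt(3)


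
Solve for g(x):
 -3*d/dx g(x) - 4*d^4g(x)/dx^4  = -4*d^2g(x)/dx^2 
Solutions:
 g(x) = C1 + C2*exp(3^(1/3)*x*(4*3^(1/3)/(sqrt(537) + 27)^(1/3) + (sqrt(537) + 27)^(1/3))/12)*sin(3^(1/6)*x*(-3^(2/3)*(sqrt(537) + 27)^(1/3)/12 + (sqrt(537) + 27)^(-1/3))) + C3*exp(3^(1/3)*x*(4*3^(1/3)/(sqrt(537) + 27)^(1/3) + (sqrt(537) + 27)^(1/3))/12)*cos(3^(1/6)*x*(-3^(2/3)*(sqrt(537) + 27)^(1/3)/12 + (sqrt(537) + 27)^(-1/3))) + C4*exp(-3^(1/3)*x*(4*3^(1/3)/(sqrt(537) + 27)^(1/3) + (sqrt(537) + 27)^(1/3))/6)


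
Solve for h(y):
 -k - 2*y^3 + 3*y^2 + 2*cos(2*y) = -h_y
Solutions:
 h(y) = C1 + k*y + y^4/2 - y^3 - sin(2*y)


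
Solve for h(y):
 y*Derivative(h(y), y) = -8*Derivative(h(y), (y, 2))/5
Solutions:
 h(y) = C1 + C2*erf(sqrt(5)*y/4)


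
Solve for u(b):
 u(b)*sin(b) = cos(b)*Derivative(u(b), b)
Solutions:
 u(b) = C1/cos(b)


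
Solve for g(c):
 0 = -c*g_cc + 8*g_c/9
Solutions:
 g(c) = C1 + C2*c^(17/9)


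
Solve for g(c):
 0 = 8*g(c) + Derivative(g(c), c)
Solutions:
 g(c) = C1*exp(-8*c)


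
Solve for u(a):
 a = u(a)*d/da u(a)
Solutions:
 u(a) = -sqrt(C1 + a^2)
 u(a) = sqrt(C1 + a^2)


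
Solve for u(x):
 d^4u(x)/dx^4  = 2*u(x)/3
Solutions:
 u(x) = C1*exp(-2^(1/4)*3^(3/4)*x/3) + C2*exp(2^(1/4)*3^(3/4)*x/3) + C3*sin(2^(1/4)*3^(3/4)*x/3) + C4*cos(2^(1/4)*3^(3/4)*x/3)


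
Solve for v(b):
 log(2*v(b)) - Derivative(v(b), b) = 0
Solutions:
 -Integral(1/(log(_y) + log(2)), (_y, v(b))) = C1 - b


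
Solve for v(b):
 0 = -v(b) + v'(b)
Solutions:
 v(b) = C1*exp(b)


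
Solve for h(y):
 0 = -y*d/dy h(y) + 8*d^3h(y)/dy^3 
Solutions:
 h(y) = C1 + Integral(C2*airyai(y/2) + C3*airybi(y/2), y)


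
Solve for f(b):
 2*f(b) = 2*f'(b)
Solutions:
 f(b) = C1*exp(b)


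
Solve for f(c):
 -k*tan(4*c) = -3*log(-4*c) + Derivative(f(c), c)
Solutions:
 f(c) = C1 + 3*c*log(-c) - 3*c + 6*c*log(2) + k*log(cos(4*c))/4


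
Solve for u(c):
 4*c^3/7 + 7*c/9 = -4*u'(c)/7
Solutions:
 u(c) = C1 - c^4/4 - 49*c^2/72


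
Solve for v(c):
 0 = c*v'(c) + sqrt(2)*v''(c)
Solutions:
 v(c) = C1 + C2*erf(2^(1/4)*c/2)


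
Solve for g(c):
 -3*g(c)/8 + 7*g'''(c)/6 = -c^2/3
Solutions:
 g(c) = C3*exp(3^(2/3)*98^(1/3)*c/14) + 8*c^2/9 + (C1*sin(3*3^(1/6)*98^(1/3)*c/28) + C2*cos(3*3^(1/6)*98^(1/3)*c/28))*exp(-3^(2/3)*98^(1/3)*c/28)


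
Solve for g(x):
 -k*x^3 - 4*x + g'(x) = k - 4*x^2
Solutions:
 g(x) = C1 + k*x^4/4 + k*x - 4*x^3/3 + 2*x^2


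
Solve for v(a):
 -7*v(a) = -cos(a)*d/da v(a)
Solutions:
 v(a) = C1*sqrt(sin(a) + 1)*(sin(a)^3 + 3*sin(a)^2 + 3*sin(a) + 1)/(sqrt(sin(a) - 1)*(sin(a)^3 - 3*sin(a)^2 + 3*sin(a) - 1))


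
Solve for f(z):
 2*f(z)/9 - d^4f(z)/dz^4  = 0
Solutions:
 f(z) = C1*exp(-2^(1/4)*sqrt(3)*z/3) + C2*exp(2^(1/4)*sqrt(3)*z/3) + C3*sin(2^(1/4)*sqrt(3)*z/3) + C4*cos(2^(1/4)*sqrt(3)*z/3)


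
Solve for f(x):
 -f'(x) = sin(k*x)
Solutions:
 f(x) = C1 + cos(k*x)/k


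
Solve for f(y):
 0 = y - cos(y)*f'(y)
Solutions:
 f(y) = C1 + Integral(y/cos(y), y)


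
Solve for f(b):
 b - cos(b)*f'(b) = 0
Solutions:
 f(b) = C1 + Integral(b/cos(b), b)


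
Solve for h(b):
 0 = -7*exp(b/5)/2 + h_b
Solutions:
 h(b) = C1 + 35*exp(b/5)/2


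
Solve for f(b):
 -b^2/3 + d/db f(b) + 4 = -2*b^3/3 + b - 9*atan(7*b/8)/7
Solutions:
 f(b) = C1 - b^4/6 + b^3/9 + b^2/2 - 9*b*atan(7*b/8)/7 - 4*b + 36*log(49*b^2 + 64)/49


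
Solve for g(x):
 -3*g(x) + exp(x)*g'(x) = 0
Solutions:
 g(x) = C1*exp(-3*exp(-x))


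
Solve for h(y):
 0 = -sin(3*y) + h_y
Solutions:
 h(y) = C1 - cos(3*y)/3


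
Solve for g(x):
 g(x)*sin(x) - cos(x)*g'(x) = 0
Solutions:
 g(x) = C1/cos(x)


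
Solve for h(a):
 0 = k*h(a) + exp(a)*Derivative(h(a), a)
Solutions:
 h(a) = C1*exp(k*exp(-a))


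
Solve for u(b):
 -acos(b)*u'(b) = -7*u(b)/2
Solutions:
 u(b) = C1*exp(7*Integral(1/acos(b), b)/2)


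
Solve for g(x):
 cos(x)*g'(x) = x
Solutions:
 g(x) = C1 + Integral(x/cos(x), x)


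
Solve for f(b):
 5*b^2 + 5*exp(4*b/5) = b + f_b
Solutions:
 f(b) = C1 + 5*b^3/3 - b^2/2 + 25*exp(4*b/5)/4


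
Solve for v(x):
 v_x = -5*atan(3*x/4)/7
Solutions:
 v(x) = C1 - 5*x*atan(3*x/4)/7 + 10*log(9*x^2 + 16)/21


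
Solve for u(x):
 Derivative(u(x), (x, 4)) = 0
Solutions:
 u(x) = C1 + C2*x + C3*x^2 + C4*x^3


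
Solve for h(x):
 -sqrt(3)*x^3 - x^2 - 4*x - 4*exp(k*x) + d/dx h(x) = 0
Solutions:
 h(x) = C1 + sqrt(3)*x^4/4 + x^3/3 + 2*x^2 + 4*exp(k*x)/k


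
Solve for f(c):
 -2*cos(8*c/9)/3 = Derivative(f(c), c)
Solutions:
 f(c) = C1 - 3*sin(8*c/9)/4


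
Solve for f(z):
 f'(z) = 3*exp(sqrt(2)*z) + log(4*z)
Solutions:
 f(z) = C1 + z*log(z) + z*(-1 + 2*log(2)) + 3*sqrt(2)*exp(sqrt(2)*z)/2


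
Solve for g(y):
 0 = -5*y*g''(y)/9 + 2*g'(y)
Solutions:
 g(y) = C1 + C2*y^(23/5)


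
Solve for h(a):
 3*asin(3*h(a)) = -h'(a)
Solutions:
 Integral(1/asin(3*_y), (_y, h(a))) = C1 - 3*a


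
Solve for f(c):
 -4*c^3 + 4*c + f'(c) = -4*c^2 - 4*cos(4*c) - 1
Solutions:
 f(c) = C1 + c^4 - 4*c^3/3 - 2*c^2 - c - sin(4*c)


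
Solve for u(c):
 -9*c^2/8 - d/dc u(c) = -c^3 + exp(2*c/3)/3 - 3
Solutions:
 u(c) = C1 + c^4/4 - 3*c^3/8 + 3*c - exp(2*c/3)/2


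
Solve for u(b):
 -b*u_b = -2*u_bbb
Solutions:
 u(b) = C1 + Integral(C2*airyai(2^(2/3)*b/2) + C3*airybi(2^(2/3)*b/2), b)


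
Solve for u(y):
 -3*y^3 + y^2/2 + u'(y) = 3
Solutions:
 u(y) = C1 + 3*y^4/4 - y^3/6 + 3*y


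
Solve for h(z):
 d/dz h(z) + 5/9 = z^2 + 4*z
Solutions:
 h(z) = C1 + z^3/3 + 2*z^2 - 5*z/9


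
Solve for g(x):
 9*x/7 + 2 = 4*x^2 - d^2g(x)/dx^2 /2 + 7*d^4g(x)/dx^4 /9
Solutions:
 g(x) = C1 + C2*x + C3*exp(-3*sqrt(14)*x/14) + C4*exp(3*sqrt(14)*x/14) + 2*x^4/3 - 3*x^3/7 + 94*x^2/9


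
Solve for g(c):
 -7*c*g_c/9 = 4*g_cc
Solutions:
 g(c) = C1 + C2*erf(sqrt(14)*c/12)


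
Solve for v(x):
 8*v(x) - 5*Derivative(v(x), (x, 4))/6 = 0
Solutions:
 v(x) = C1*exp(-2*3^(1/4)*5^(3/4)*x/5) + C2*exp(2*3^(1/4)*5^(3/4)*x/5) + C3*sin(2*3^(1/4)*5^(3/4)*x/5) + C4*cos(2*3^(1/4)*5^(3/4)*x/5)


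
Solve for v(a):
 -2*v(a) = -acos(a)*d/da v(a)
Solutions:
 v(a) = C1*exp(2*Integral(1/acos(a), a))


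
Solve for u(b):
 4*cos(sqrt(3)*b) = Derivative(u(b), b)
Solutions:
 u(b) = C1 + 4*sqrt(3)*sin(sqrt(3)*b)/3


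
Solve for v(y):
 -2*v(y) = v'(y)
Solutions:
 v(y) = C1*exp(-2*y)


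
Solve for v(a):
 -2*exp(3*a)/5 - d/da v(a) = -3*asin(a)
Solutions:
 v(a) = C1 + 3*a*asin(a) + 3*sqrt(1 - a^2) - 2*exp(3*a)/15


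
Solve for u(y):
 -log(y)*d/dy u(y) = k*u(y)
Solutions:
 u(y) = C1*exp(-k*li(y))


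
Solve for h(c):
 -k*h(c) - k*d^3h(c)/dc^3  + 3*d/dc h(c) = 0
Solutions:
 h(c) = C1*exp(-2^(1/3)*c*(2^(1/3)*(sqrt(1 - 4/k^3) + 1)^(1/3)/2 + 1/(k*(sqrt(1 - 4/k^3) + 1)^(1/3)))) + C2*exp(2^(1/3)*c*(2^(1/3)*(sqrt(1 - 4/k^3) + 1)^(1/3)/4 - 2^(1/3)*sqrt(3)*I*(sqrt(1 - 4/k^3) + 1)^(1/3)/4 - 2/(k*(-1 + sqrt(3)*I)*(sqrt(1 - 4/k^3) + 1)^(1/3)))) + C3*exp(2^(1/3)*c*(2^(1/3)*(sqrt(1 - 4/k^3) + 1)^(1/3)/4 + 2^(1/3)*sqrt(3)*I*(sqrt(1 - 4/k^3) + 1)^(1/3)/4 + 2/(k*(1 + sqrt(3)*I)*(sqrt(1 - 4/k^3) + 1)^(1/3))))


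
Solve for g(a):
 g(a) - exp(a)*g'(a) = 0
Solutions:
 g(a) = C1*exp(-exp(-a))


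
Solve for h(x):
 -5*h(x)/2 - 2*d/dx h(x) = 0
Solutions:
 h(x) = C1*exp(-5*x/4)


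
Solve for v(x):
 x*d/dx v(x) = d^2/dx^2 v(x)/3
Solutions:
 v(x) = C1 + C2*erfi(sqrt(6)*x/2)
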